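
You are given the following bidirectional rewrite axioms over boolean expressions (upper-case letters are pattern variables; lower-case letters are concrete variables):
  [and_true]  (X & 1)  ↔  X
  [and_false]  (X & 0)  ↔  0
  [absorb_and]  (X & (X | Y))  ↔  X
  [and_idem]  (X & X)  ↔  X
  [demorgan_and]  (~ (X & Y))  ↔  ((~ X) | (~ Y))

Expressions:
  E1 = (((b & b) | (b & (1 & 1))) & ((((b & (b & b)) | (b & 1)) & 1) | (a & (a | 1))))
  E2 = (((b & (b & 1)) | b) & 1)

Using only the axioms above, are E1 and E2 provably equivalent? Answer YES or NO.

YES

1. [and_true →] (((b & (b & b)) | (b & 1)) & 1)  →  ((b & (b & b)) | (b & 1));  E1 = (((b & b) | (b & (1 & 1))) & (((b & (b & b)) | (b & 1)) | (a & (a | 1))))
2. [absorb_and →] (a & (a | 1))  →  a;  E1 = (((b & b) | (b & (1 & 1))) & (((b & (b & b)) | (b & 1)) | a))
3. [and_idem →] (1 & 1)  →  1;  E1 = (((b & b) | (b & 1)) & (((b & (b & b)) | (b & 1)) | a))
4. [and_idem →] (b & b)  →  b;  E1 = (((b & b) | (b & 1)) & (((b & b) | (b & 1)) | a))
5. [absorb_and →] (((b & b) | (b & 1)) & (((b & b) | (b & 1)) | a))  →  ((b & b) | (b & 1))
6. [and_idem →] (b & b)  →  b;  E1 = (b | (b & 1))
7. [and_true →] (b & 1)  →  b;  E1 = (b | b)
8. [and_true ←] (b | b)  →  ((b | b) & 1)
9. [and_idem ←] b  →  (b & b);  E1 = (((b & b) | b) & 1)
10. [and_true ←] b  →  (b & 1);  this is E2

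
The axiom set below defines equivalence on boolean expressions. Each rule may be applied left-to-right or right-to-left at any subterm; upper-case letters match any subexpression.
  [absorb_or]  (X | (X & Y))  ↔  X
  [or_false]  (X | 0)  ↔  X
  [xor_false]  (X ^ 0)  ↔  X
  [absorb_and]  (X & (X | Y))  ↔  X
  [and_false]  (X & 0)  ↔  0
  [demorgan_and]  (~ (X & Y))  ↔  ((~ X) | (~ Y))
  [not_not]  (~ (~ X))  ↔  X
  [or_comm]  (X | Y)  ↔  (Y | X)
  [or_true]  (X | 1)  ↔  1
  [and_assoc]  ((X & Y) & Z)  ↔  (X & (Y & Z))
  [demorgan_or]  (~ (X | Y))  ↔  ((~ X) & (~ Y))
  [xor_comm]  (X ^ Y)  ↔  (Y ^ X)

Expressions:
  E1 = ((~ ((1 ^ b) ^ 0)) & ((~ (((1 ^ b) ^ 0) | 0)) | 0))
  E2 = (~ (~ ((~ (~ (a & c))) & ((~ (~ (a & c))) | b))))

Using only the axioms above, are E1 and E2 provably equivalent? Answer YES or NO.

All listed rules preserve value, hence provable equivalence implies equal values everywhere; look for a separating assignment.
a=0, b=1, c=0 gives E1 ↦ 1, E2 ↦ 0; values differ ⇒ not provably equivalent.

NO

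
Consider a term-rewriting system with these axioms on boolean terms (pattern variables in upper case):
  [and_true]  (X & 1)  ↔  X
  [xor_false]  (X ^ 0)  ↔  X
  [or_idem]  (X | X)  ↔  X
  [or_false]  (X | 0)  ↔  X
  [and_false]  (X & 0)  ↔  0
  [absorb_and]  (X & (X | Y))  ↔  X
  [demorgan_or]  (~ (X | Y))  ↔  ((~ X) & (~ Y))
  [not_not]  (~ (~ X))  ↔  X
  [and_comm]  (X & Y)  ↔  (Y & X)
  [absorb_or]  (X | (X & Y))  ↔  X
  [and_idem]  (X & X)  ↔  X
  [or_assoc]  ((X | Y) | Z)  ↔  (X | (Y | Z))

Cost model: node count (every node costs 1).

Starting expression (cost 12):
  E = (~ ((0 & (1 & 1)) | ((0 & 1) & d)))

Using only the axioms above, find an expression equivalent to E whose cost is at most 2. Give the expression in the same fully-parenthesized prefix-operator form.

1. [and_idem →] (1 & 1)  →  1;  E = (~ ((0 & 1) | ((0 & 1) & d)))
2. [absorb_or →] ((0 & 1) | ((0 & 1) & d))  →  (0 & 1);  E = (~ (0 & 1))
3. [and_true →] (0 & 1)  →  0;  cost 2 ≤ 2, done

(~ 0)   [cost 2]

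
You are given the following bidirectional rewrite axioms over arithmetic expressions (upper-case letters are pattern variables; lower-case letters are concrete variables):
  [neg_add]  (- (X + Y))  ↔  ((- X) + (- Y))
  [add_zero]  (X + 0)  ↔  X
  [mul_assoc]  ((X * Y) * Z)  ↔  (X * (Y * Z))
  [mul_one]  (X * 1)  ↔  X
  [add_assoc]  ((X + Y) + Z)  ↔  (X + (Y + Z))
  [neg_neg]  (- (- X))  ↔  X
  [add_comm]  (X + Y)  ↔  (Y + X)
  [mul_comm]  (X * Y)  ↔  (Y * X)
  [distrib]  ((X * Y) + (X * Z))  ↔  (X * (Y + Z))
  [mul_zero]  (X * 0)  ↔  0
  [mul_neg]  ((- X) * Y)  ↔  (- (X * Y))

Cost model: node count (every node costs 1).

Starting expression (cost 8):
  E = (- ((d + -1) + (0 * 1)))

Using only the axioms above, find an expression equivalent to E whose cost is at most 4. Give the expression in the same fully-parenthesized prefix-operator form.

(- (d + -1))   [cost 4]

(1) (0 * 1)  =[mul_one →]=  0    ⊢ (- ((d + -1) + 0))
(2) ((d + -1) + 0)  =[add_assoc →]=  (d + (-1 + 0))    ⊢ (- (d + (-1 + 0)))
(3) (-1 + 0)  =[add_zero →]=  -1    ⊢ cost 4, within 4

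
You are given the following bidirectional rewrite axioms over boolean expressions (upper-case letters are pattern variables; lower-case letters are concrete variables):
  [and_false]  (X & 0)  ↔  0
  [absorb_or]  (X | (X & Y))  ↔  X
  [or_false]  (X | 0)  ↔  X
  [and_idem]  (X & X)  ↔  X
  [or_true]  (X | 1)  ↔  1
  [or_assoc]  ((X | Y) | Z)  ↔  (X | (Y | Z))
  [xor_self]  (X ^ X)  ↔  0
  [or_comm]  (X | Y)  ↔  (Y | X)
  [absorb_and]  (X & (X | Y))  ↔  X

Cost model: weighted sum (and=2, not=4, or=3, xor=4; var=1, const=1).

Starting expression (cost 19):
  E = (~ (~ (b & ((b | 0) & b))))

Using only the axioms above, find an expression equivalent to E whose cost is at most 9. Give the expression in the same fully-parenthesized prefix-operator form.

1. [or_false →] (b | 0)  →  b;  E = (~ (~ (b & (b & b))))
2. [and_idem →] (b & b)  →  b;  E = (~ (~ (b & b)))
3. [and_idem →] (b & b)  →  b;  cost 9 ≤ 9, done

(~ (~ b))   [cost 9]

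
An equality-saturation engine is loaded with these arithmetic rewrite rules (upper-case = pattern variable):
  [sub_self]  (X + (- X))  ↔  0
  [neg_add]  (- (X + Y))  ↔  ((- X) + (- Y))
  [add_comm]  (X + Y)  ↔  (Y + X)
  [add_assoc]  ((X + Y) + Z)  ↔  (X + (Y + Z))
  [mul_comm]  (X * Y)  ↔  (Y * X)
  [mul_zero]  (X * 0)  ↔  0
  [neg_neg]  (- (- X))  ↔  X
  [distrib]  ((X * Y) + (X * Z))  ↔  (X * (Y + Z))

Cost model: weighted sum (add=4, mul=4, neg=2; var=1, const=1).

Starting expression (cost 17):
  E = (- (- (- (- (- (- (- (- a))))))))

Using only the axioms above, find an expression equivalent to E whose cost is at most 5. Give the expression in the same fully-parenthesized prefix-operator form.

(- (- a))   [cost 5]

step 1: neg_neg (→) rewrites (- (- (- (- (- (- (- a))))))) into (- (- (- (- (- a))))), now (- (- (- (- (- (- a))))))
step 2: neg_neg (→) rewrites (- (- (- (- (- (- a)))))) into (- (- (- (- a))))
step 3: neg_neg (→) rewrites (- (- a)) into a, reaching cost 5 (bound 5)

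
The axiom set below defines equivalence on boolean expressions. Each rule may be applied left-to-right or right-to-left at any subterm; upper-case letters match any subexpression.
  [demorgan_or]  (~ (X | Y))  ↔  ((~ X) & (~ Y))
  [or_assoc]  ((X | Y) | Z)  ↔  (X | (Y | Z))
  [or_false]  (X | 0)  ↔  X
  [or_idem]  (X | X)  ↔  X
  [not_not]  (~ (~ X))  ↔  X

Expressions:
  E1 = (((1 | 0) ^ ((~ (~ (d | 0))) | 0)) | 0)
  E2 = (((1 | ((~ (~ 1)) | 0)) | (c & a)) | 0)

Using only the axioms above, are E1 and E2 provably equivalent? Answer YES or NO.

NO

All listed rules preserve value, hence provable equivalence implies equal values everywhere; look for a separating assignment.
a=0, c=0, d=1 gives E1 ↦ 0, E2 ↦ 1; values differ ⇒ not provably equivalent.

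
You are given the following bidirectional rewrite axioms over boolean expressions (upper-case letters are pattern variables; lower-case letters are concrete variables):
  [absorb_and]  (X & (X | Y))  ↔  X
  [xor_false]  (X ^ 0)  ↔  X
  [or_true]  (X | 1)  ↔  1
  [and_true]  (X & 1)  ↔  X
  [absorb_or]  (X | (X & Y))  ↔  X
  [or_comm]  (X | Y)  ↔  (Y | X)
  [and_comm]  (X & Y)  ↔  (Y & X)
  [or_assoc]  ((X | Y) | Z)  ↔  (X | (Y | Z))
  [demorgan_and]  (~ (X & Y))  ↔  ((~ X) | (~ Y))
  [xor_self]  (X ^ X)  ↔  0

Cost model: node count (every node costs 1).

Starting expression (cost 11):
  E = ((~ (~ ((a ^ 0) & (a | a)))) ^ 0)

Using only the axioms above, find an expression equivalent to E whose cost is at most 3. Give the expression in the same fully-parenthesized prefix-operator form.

(~ (~ a))   [cost 3]

1. [xor_false →] (a ^ 0)  →  a;  E = ((~ (~ (a & (a | a)))) ^ 0)
2. [absorb_and →] (a & (a | a))  →  a;  E = ((~ (~ a)) ^ 0)
3. [xor_false →] ((~ (~ a)) ^ 0)  →  (~ (~ a));  cost 3 ≤ 3, done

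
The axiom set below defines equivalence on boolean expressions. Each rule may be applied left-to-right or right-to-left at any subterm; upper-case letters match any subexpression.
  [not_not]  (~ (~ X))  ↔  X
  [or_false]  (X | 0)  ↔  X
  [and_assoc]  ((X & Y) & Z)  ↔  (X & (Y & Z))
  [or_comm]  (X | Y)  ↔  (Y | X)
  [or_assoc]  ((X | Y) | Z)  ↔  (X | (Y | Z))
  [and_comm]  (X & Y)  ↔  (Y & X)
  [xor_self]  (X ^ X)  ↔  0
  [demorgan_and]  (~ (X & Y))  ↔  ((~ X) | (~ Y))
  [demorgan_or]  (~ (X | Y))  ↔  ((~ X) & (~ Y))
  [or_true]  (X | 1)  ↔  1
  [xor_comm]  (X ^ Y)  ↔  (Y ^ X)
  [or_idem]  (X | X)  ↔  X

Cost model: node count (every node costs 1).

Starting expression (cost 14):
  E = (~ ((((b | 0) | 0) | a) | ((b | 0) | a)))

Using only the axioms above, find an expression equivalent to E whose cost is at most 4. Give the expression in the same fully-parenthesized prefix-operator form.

step 1: or_false (→) rewrites ((b | 0) | 0) into (b | 0), now (~ (((b | 0) | a) | ((b | 0) | a)))
step 2: or_idem (→) rewrites (((b | 0) | a) | ((b | 0) | a)) into ((b | 0) | a), now (~ ((b | 0) | a))
step 3: or_false (→) rewrites (b | 0) into b, reaching cost 4 (bound 4)

(~ (b | a))   [cost 4]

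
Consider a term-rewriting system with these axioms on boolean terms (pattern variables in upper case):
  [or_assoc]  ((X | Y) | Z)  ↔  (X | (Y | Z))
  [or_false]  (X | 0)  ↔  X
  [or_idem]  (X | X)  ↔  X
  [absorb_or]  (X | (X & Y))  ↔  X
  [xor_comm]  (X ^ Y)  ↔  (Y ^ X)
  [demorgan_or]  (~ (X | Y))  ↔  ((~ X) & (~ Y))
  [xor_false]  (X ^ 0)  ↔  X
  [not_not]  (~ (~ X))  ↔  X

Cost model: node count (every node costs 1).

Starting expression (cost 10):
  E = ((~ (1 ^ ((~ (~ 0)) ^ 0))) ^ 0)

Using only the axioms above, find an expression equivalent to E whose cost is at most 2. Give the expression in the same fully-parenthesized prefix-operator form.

(~ 1)   [cost 2]

step 1: not_not (→) rewrites (~ (~ 0)) into 0, now ((~ (1 ^ (0 ^ 0))) ^ 0)
step 2: xor_false (→) rewrites (0 ^ 0) into 0, now ((~ (1 ^ 0)) ^ 0)
step 3: xor_false (→) rewrites ((~ (1 ^ 0)) ^ 0) into (~ (1 ^ 0))
step 4: xor_false (→) rewrites (1 ^ 0) into 1, reaching cost 2 (bound 2)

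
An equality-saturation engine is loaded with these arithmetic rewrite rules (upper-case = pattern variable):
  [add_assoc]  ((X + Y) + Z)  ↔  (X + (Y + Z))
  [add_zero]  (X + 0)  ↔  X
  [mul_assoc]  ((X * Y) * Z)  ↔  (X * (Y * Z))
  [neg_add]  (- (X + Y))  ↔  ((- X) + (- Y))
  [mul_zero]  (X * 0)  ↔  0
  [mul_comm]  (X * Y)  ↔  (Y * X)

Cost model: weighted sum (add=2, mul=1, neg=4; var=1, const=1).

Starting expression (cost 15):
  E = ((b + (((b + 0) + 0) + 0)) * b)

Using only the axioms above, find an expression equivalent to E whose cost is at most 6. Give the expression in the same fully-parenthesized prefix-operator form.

((b + b) * b)   [cost 6]

1. [add_zero →] ((b + 0) + 0)  →  (b + 0);  E = ((b + ((b + 0) + 0)) * b)
2. [add_zero →] (b + 0)  →  b;  E = ((b + (b + 0)) * b)
3. [add_zero →] (b + 0)  →  b;  cost 6 ≤ 6, done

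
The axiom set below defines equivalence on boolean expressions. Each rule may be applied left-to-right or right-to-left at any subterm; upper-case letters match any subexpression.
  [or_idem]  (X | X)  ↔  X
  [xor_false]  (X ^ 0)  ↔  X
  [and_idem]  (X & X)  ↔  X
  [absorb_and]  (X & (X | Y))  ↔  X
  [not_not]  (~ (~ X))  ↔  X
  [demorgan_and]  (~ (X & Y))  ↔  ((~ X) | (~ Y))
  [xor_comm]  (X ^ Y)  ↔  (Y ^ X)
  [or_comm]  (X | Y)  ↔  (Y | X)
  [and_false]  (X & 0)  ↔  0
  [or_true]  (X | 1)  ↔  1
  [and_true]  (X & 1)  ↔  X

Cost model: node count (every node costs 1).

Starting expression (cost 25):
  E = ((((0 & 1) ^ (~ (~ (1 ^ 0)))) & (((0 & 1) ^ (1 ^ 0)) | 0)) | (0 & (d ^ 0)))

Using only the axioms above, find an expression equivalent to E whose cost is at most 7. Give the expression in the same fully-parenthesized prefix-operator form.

((0 ^ 1) | (0 & d))   [cost 7]

step 1: not_not (→) rewrites (~ (~ (1 ^ 0))) into (1 ^ 0), now ((((0 & 1) ^ (1 ^ 0)) & (((0 & 1) ^ (1 ^ 0)) | 0)) | (0 & (d ^ 0)))
step 2: absorb_and (→) rewrites (((0 & 1) ^ (1 ^ 0)) & (((0 & 1) ^ (1 ^ 0)) | 0)) into ((0 & 1) ^ (1 ^ 0)), now (((0 & 1) ^ (1 ^ 0)) | (0 & (d ^ 0)))
step 3: xor_false (→) rewrites (1 ^ 0) into 1, now (((0 & 1) ^ 1) | (0 & (d ^ 0)))
step 4: xor_false (→) rewrites (d ^ 0) into d, now (((0 & 1) ^ 1) | (0 & d))
step 5: and_true (→) rewrites (0 & 1) into 0, reaching cost 7 (bound 7)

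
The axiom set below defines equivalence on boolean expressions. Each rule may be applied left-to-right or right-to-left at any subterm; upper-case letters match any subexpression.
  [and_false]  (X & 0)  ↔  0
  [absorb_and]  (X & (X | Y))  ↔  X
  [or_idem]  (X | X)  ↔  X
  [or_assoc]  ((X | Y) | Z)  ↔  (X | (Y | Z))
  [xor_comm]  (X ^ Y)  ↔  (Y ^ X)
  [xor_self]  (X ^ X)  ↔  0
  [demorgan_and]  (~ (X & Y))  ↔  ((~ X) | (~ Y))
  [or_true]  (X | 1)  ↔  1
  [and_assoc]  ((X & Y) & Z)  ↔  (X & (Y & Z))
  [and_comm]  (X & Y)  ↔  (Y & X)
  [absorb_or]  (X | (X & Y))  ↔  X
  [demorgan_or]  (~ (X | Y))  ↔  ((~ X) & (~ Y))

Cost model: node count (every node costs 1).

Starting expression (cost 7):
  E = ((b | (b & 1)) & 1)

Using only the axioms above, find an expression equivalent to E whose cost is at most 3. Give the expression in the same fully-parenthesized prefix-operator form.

(1) ((b | (b & 1)) & 1)  =[and_comm →]=  (1 & (b | (b & 1)))
(2) (b | (b & 1))  =[absorb_or →]=  b    ⊢ cost 3, within 3

(1 & b)   [cost 3]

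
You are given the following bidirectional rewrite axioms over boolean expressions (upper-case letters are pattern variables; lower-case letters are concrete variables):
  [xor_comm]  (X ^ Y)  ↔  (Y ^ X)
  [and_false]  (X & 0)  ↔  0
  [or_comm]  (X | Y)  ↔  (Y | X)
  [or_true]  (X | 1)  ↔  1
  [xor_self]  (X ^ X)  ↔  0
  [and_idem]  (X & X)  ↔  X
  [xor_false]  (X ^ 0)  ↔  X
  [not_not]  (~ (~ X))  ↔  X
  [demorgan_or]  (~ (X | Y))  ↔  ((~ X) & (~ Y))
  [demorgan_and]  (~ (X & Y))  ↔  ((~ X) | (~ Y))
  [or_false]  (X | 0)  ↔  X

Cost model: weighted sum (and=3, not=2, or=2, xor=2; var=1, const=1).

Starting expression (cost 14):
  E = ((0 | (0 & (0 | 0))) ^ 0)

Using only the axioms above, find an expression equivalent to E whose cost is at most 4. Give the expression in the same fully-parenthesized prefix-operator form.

step 1: xor_false (→) rewrites ((0 | (0 & (0 | 0))) ^ 0) into (0 | (0 & (0 | 0)))
step 2: or_false (→) rewrites (0 | 0) into 0, now (0 | (0 & 0))
step 3: and_idem (→) rewrites (0 & 0) into 0, reaching cost 4 (bound 4)

(0 | 0)   [cost 4]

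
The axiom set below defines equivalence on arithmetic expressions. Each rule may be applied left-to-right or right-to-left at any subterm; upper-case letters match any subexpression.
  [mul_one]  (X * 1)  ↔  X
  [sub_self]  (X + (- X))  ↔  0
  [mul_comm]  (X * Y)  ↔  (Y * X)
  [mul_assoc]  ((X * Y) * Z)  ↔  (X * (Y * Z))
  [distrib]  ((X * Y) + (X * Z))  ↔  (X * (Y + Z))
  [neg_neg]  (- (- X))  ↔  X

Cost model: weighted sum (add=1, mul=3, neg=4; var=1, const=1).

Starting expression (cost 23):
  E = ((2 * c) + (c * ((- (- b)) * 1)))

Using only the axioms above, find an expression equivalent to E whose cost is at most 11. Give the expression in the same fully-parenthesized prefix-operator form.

((2 * c) + (c * b))   [cost 11]

1. [mul_one →] ((- (- b)) * 1)  →  (- (- b));  E = ((2 * c) + (c * (- (- b))))
2. [neg_neg →] (- (- b))  →  b;  cost 11 ≤ 11, done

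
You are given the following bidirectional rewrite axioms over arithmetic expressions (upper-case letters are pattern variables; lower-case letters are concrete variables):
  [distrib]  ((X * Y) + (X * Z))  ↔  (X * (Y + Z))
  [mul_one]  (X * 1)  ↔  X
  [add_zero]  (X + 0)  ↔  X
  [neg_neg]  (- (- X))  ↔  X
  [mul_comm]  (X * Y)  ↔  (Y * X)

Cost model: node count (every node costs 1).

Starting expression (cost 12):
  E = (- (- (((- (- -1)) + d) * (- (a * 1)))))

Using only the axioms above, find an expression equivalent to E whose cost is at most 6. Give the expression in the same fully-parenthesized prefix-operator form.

((-1 + d) * (- a))   [cost 6]

step 1: mul_one (→) rewrites (a * 1) into a, now (- (- (((- (- -1)) + d) * (- a))))
step 2: neg_neg (→) rewrites (- (- (((- (- -1)) + d) * (- a)))) into (((- (- -1)) + d) * (- a))
step 3: neg_neg (→) rewrites (- (- -1)) into -1, reaching cost 6 (bound 6)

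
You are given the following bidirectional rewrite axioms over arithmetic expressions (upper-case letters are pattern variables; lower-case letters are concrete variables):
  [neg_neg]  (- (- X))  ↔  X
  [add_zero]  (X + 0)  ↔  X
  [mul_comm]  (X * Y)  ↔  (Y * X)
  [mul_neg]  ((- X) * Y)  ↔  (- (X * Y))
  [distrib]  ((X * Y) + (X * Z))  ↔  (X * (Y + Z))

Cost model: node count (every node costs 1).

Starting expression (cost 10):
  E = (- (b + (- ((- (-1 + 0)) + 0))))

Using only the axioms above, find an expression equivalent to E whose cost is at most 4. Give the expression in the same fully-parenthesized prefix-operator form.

(- (b + -1))   [cost 4]

step 1: add_zero (→) rewrites (-1 + 0) into -1, now (- (b + (- ((- -1) + 0))))
step 2: add_zero (→) rewrites ((- -1) + 0) into (- -1), now (- (b + (- (- -1))))
step 3: neg_neg (→) rewrites (- (- -1)) into -1, reaching cost 4 (bound 4)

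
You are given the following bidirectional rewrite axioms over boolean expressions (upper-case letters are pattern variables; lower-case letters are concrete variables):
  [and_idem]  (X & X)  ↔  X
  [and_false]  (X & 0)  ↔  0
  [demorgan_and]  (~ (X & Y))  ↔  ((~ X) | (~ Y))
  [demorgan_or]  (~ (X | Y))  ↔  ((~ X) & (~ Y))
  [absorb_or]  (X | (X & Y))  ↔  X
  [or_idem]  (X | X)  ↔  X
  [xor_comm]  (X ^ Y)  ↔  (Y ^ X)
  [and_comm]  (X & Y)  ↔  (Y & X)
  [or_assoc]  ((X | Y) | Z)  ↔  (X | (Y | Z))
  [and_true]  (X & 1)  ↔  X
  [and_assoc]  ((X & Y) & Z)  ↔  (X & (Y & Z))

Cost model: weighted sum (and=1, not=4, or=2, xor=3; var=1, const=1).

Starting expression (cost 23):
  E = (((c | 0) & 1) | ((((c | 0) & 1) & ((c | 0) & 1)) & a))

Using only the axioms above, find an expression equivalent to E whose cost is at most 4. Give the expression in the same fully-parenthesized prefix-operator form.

step 1: and_idem (→) rewrites (((c | 0) & 1) & ((c | 0) & 1)) into ((c | 0) & 1), now (((c | 0) & 1) | (((c | 0) & 1) & a))
step 2: absorb_or (→) rewrites (((c | 0) & 1) | (((c | 0) & 1) & a)) into ((c | 0) & 1)
step 3: and_true (→) rewrites ((c | 0) & 1) into (c | 0), reaching cost 4 (bound 4)

(c | 0)   [cost 4]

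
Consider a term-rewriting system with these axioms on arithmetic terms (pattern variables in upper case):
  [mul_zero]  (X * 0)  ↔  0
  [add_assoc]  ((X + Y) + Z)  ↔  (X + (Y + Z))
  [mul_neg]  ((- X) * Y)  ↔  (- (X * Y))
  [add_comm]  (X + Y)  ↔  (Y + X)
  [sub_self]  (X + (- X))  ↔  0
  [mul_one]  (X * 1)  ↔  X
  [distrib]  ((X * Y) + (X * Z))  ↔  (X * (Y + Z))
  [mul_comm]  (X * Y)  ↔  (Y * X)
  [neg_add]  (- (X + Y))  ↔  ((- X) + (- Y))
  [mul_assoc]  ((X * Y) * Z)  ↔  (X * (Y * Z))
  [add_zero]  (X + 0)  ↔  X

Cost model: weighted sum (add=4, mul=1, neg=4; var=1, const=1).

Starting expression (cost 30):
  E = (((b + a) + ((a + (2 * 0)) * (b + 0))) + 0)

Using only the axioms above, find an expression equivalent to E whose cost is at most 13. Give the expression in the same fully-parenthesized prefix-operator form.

((b + a) + (a * b))   [cost 13]

1. [add_zero →] (((b + a) + ((a + (2 * 0)) * (b + 0))) + 0)  →  ((b + a) + ((a + (2 * 0)) * (b + 0)))
2. [mul_zero →] (2 * 0)  →  0;  E = ((b + a) + ((a + 0) * (b + 0)))
3. [add_zero →] (a + 0)  →  a;  E = ((b + a) + (a * (b + 0)))
4. [add_zero →] (b + 0)  →  b;  cost 13 ≤ 13, done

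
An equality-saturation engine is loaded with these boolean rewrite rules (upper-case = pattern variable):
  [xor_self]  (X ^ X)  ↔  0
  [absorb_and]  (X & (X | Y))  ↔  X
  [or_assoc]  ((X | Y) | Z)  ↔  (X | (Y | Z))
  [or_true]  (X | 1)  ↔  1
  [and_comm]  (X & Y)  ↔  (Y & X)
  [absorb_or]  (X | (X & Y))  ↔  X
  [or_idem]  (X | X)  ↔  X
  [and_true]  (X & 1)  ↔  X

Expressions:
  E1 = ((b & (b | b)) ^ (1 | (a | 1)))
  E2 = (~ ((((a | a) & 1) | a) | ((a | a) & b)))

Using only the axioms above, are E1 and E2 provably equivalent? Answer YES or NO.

NO

The axioms are sound identities: if E1 ↔* E2 then E1 and E2 evaluate identically under any assignment.
Under a=0, b=1: E1 evaluates to 0, E2 to 1. Distinct ⇒ no rewrite sequence connects them.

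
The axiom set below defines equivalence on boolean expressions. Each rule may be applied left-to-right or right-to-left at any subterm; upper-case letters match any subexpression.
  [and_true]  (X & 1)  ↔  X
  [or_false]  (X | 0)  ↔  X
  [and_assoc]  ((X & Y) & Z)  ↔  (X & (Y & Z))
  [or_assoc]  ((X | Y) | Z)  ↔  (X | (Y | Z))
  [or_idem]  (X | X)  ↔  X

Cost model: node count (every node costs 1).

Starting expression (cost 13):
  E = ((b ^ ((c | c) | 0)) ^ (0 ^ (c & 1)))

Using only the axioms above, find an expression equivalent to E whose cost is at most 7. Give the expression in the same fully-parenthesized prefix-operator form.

(1) ((c | c) | 0)  =[or_false →]=  (c | c)    ⊢ ((b ^ (c | c)) ^ (0 ^ (c & 1)))
(2) (c & 1)  =[and_true →]=  c    ⊢ ((b ^ (c | c)) ^ (0 ^ c))
(3) (c | c)  =[or_idem →]=  c    ⊢ cost 7, within 7

((b ^ c) ^ (0 ^ c))   [cost 7]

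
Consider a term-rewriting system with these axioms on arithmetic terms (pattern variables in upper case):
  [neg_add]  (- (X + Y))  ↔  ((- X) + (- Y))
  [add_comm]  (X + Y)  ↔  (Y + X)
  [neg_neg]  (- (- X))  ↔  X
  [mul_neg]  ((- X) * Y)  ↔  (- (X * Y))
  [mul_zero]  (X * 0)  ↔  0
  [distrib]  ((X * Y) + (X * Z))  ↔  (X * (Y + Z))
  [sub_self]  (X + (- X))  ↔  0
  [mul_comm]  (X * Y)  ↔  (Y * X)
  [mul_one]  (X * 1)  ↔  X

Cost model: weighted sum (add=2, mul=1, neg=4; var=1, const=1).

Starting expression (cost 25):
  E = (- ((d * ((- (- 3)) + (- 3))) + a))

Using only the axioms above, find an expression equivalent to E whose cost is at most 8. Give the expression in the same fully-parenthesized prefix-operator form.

(- (0 + a))   [cost 8]

1. [neg_neg →] (- (- 3))  →  3;  E = (- ((d * (3 + (- 3))) + a))
2. [sub_self →] (3 + (- 3))  →  0;  E = (- ((d * 0) + a))
3. [mul_zero →] (d * 0)  →  0;  cost 8 ≤ 8, done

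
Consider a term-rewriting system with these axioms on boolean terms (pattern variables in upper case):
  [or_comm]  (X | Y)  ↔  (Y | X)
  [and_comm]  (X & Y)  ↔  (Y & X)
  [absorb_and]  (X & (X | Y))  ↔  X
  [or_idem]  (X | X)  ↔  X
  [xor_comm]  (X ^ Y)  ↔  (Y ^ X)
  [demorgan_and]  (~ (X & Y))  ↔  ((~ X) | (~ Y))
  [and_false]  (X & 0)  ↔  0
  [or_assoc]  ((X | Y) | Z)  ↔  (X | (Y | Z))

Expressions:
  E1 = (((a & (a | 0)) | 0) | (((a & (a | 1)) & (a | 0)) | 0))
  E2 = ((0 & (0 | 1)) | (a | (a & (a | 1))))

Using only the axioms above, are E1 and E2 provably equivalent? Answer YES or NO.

1. [absorb_and →] (a & (a | 1))  →  a;  E1 = (((a & (a | 0)) | 0) | ((a & (a | 0)) | 0))
2. [or_idem →] (((a & (a | 0)) | 0) | ((a & (a | 0)) | 0))  →  ((a & (a | 0)) | 0)
3. [absorb_and →] (a & (a | 0))  →  a;  E1 = (a | 0)
4. [or_comm →] (a | 0)  →  (0 | a)
5. [or_idem ←] a  →  (a | a);  E1 = (0 | (a | a))
6. [absorb_and ←] 0  →  (0 & (0 | 1));  E1 = ((0 & (0 | 1)) | (a | a))
7. [absorb_and ←] a  →  (a & (a | 1));  this is E2

YES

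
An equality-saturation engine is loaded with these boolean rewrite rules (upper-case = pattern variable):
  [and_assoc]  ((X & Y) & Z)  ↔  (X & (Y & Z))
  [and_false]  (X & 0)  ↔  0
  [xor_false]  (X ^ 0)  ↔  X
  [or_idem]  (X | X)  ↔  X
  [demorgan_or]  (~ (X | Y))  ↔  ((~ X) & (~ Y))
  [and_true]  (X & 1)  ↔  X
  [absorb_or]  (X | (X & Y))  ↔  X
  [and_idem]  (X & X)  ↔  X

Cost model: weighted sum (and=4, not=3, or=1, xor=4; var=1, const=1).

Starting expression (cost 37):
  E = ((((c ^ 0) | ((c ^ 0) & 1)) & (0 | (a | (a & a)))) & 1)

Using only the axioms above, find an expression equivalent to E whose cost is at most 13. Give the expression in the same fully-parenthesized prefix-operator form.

((c ^ 0) & (0 | a))   [cost 13]

step 1: absorb_or (→) rewrites ((c ^ 0) | ((c ^ 0) & 1)) into (c ^ 0), now (((c ^ 0) & (0 | (a | (a & a)))) & 1)
step 2: absorb_or (→) rewrites (a | (a & a)) into a, now (((c ^ 0) & (0 | a)) & 1)
step 3: and_true (→) rewrites (((c ^ 0) & (0 | a)) & 1) into ((c ^ 0) & (0 | a)), reaching cost 13 (bound 13)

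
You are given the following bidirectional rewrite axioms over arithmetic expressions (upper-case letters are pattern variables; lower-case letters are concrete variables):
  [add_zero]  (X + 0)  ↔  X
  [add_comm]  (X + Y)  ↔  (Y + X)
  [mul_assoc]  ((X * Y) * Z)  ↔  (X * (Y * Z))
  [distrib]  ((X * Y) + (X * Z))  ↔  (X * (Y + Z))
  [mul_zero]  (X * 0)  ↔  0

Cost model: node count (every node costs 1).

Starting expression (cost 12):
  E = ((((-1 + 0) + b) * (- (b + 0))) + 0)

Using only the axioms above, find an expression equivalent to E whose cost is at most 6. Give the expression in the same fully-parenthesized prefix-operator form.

((-1 + b) * (- b))   [cost 6]

1. [add_zero →] ((((-1 + 0) + b) * (- (b + 0))) + 0)  →  (((-1 + 0) + b) * (- (b + 0)))
2. [add_zero →] (-1 + 0)  →  -1;  E = ((-1 + b) * (- (b + 0)))
3. [add_zero →] (b + 0)  →  b;  cost 6 ≤ 6, done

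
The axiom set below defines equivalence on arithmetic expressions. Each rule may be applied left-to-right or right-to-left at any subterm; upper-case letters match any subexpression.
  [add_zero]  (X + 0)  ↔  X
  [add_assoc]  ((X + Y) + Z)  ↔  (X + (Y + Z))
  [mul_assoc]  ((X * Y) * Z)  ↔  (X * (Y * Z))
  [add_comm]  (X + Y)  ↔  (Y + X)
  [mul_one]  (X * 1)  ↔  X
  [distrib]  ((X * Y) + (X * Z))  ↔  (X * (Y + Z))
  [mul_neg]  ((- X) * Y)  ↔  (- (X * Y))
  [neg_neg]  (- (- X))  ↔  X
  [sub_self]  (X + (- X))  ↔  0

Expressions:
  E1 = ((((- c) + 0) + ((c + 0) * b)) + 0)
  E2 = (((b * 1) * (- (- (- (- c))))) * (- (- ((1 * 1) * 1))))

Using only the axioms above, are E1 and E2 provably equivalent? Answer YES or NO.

NO

Every axiom is a valid identity, so a rewrite proof would force E1 and E2 to agree under every assignment.
At b=0, c=1: E1 = -1 but E2 = 0; they differ, so no derivation exists.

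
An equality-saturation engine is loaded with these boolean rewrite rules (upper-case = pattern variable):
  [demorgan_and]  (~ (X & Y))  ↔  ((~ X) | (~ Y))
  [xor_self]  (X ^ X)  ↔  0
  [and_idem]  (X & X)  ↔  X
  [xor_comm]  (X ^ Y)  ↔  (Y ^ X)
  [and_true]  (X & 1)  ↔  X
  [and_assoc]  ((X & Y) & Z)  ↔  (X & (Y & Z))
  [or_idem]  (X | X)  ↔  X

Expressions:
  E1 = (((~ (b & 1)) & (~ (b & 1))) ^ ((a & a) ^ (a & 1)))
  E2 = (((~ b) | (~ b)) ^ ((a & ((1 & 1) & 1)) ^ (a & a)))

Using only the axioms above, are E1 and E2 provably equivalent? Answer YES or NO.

YES

1. [and_idem →] ((~ (b & 1)) & (~ (b & 1)))  →  (~ (b & 1));  E1 = ((~ (b & 1)) ^ ((a & a) ^ (a & 1)))
2. [and_true →] (a & 1)  →  a;  E1 = ((~ (b & 1)) ^ ((a & a) ^ a))
3. [and_true →] (b & 1)  →  b;  E1 = ((~ b) ^ ((a & a) ^ a))
4. [and_idem →] (a & a)  →  a;  E1 = ((~ b) ^ (a ^ a))
5. [and_true ←] a  →  (a & 1);  E1 = ((~ b) ^ ((a & 1) ^ a))
6. [and_idem ←] a  →  (a & a);  E1 = ((~ b) ^ ((a & 1) ^ (a & a)))
7. [or_idem ←] (~ b)  →  ((~ b) | (~ b));  E1 = (((~ b) | (~ b)) ^ ((a & 1) ^ (a & a)))
8. [and_idem ←] 1  →  (1 & 1);  E1 = (((~ b) | (~ b)) ^ ((a & (1 & 1)) ^ (a & a)))
9. [and_true ←] (1 & 1)  →  ((1 & 1) & 1);  this is E2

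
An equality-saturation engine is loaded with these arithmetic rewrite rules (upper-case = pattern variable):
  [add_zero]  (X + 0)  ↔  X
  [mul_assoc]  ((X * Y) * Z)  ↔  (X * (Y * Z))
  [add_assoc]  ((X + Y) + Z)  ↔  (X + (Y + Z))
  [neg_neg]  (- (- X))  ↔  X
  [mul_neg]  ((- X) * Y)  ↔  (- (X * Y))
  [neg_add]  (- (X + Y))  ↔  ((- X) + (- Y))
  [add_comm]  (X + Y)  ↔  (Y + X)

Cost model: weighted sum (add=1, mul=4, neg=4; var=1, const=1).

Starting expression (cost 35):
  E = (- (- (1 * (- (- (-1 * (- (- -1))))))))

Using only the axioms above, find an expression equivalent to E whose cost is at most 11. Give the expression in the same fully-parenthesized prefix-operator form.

(1) (- (- (-1 * (- (- -1)))))  =[neg_neg →]=  (-1 * (- (- -1)))    ⊢ (- (- (1 * (-1 * (- (- -1))))))
(2) (- (- -1))  =[neg_neg →]=  -1    ⊢ (- (- (1 * (-1 * -1))))
(3) (- (- (1 * (-1 * -1))))  =[neg_neg →]=  (1 * (-1 * -1))    ⊢ cost 11, within 11

(1 * (-1 * -1))   [cost 11]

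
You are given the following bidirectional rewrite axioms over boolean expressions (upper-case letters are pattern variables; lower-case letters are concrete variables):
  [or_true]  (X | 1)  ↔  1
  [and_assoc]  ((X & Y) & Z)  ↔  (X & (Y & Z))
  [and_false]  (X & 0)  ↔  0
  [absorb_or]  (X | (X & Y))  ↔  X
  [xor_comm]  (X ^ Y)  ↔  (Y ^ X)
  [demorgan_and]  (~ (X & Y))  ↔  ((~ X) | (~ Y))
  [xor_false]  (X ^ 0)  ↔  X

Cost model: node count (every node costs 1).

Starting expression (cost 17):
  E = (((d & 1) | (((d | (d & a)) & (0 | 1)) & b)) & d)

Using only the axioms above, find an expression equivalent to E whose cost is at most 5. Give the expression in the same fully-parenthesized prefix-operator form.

((d & 1) & d)   [cost 5]

(1) (d | (d & a))  =[absorb_or →]=  d    ⊢ (((d & 1) | ((d & (0 | 1)) & b)) & d)
(2) (0 | 1)  =[or_true →]=  1    ⊢ (((d & 1) | ((d & 1) & b)) & d)
(3) ((d & 1) | ((d & 1) & b))  =[absorb_or →]=  (d & 1)    ⊢ cost 5, within 5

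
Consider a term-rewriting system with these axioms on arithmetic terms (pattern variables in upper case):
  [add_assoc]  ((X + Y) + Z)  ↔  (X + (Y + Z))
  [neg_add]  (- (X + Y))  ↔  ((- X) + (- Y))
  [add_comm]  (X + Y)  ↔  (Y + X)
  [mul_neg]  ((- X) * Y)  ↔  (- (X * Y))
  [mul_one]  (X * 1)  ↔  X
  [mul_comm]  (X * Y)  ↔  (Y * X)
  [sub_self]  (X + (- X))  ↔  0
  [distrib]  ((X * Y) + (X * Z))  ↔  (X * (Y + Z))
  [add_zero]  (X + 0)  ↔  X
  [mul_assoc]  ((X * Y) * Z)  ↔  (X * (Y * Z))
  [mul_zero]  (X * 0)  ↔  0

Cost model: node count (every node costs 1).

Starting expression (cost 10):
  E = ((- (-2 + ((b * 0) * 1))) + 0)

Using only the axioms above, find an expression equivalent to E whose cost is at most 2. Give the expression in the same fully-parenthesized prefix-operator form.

(1) ((b * 0) * 1)  =[mul_one →]=  (b * 0)    ⊢ ((- (-2 + (b * 0))) + 0)
(2) (b * 0)  =[mul_zero →]=  0    ⊢ ((- (-2 + 0)) + 0)
(3) (-2 + 0)  =[add_zero →]=  -2    ⊢ ((- -2) + 0)
(4) ((- -2) + 0)  =[add_zero →]=  (- -2)    ⊢ cost 2, within 2

(- -2)   [cost 2]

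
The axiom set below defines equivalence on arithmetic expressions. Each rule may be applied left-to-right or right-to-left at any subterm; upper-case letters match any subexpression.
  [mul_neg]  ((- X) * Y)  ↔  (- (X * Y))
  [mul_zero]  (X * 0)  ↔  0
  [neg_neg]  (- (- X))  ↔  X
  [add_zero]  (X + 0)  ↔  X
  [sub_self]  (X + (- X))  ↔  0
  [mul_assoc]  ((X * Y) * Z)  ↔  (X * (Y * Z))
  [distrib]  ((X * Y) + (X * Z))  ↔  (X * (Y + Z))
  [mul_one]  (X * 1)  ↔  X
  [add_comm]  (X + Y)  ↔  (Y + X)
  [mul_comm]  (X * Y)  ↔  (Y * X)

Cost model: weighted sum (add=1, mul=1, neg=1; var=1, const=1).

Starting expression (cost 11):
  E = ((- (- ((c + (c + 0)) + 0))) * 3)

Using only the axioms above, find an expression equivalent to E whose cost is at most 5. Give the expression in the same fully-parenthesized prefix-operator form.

(1) (c + 0)  =[add_zero →]=  c    ⊢ ((- (- ((c + c) + 0))) * 3)
(2) (- (- ((c + c) + 0)))  =[neg_neg →]=  ((c + c) + 0)    ⊢ (((c + c) + 0) * 3)
(3) ((c + c) + 0)  =[add_zero →]=  (c + c)    ⊢ cost 5, within 5

((c + c) * 3)   [cost 5]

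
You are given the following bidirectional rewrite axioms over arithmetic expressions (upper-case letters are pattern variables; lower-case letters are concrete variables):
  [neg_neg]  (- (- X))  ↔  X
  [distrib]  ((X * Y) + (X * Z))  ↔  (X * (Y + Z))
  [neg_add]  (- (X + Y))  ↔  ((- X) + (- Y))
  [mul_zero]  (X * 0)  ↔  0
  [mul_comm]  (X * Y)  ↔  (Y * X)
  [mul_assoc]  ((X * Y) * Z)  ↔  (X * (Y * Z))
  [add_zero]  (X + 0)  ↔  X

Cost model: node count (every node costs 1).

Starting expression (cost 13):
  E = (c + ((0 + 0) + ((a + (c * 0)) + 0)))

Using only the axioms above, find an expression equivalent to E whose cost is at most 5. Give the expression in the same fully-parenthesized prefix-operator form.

(c + (0 + a))   [cost 5]

step 1: add_zero (→) rewrites ((a + (c * 0)) + 0) into (a + (c * 0)), now (c + ((0 + 0) + (a + (c * 0))))
step 2: add_zero (→) rewrites (0 + 0) into 0, now (c + (0 + (a + (c * 0))))
step 3: mul_zero (→) rewrites (c * 0) into 0, now (c + (0 + (a + 0)))
step 4: add_zero (→) rewrites (a + 0) into a, reaching cost 5 (bound 5)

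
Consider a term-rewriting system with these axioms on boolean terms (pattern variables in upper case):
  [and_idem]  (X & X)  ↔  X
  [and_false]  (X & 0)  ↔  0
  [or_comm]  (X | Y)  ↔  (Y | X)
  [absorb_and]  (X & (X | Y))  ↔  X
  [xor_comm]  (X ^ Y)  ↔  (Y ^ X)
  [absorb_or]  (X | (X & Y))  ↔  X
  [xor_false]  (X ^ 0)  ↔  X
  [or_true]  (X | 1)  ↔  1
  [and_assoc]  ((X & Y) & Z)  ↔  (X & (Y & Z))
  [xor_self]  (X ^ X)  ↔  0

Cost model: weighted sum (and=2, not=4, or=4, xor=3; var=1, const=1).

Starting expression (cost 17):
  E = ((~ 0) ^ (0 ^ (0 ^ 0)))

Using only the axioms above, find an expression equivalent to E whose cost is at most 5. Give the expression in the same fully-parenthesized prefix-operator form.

(~ 0)   [cost 5]

step 1: xor_false (→) rewrites (0 ^ 0) into 0, now ((~ 0) ^ (0 ^ 0))
step 2: xor_false (→) rewrites (0 ^ 0) into 0, now ((~ 0) ^ 0)
step 3: xor_false (→) rewrites ((~ 0) ^ 0) into (~ 0), reaching cost 5 (bound 5)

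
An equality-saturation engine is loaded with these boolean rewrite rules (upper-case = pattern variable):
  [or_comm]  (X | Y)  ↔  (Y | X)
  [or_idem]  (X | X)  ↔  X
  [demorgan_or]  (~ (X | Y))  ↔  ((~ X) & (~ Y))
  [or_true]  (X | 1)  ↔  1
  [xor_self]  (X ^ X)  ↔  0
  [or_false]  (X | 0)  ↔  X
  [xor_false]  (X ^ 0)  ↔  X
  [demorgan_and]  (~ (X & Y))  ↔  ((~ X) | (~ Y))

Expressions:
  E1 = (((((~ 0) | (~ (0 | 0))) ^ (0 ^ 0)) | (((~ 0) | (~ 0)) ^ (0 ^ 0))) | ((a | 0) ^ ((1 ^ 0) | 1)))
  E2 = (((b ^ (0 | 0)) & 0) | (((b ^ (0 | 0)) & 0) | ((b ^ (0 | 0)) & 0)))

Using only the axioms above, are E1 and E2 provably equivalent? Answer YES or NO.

The axioms are sound identities: if E1 ↔* E2 then E1 and E2 evaluate identically under any assignment.
Under a=0, b=0: E1 evaluates to 1, E2 to 0. Distinct ⇒ no rewrite sequence connects them.

NO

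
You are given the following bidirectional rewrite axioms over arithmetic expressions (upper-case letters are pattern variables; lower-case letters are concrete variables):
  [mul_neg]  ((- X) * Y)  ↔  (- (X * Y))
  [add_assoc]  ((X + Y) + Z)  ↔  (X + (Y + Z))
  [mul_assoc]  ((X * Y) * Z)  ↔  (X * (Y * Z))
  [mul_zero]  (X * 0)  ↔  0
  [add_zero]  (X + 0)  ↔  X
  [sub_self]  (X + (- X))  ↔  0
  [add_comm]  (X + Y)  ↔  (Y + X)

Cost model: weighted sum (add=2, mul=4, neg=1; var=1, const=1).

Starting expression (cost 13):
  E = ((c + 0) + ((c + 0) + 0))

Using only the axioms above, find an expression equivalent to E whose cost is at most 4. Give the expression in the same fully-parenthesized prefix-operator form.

step 1: add_zero (→) rewrites ((c + 0) + 0) into (c + 0), now ((c + 0) + (c + 0))
step 2: add_zero (→) rewrites (c + 0) into c, now ((c + 0) + c)
step 3: add_zero (→) rewrites (c + 0) into c, reaching cost 4 (bound 4)

(c + c)   [cost 4]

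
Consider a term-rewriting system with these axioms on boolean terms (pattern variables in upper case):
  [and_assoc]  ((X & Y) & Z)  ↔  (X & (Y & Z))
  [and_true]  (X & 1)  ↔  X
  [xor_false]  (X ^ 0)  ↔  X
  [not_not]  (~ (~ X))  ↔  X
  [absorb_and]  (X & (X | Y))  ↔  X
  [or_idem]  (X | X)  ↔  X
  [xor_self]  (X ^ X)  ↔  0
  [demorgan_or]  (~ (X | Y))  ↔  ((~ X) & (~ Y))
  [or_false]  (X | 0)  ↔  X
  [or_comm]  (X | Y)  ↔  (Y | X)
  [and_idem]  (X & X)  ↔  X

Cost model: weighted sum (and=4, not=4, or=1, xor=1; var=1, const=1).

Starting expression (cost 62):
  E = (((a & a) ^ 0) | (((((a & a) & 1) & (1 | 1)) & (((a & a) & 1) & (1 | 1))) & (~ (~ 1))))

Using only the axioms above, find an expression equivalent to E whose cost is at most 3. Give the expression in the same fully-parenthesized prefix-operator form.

(a | a)   [cost 3]

1. [and_idem →] ((((a & a) & 1) & (1 | 1)) & (((a & a) & 1) & (1 | 1)))  →  (((a & a) & 1) & (1 | 1));  E = (((a & a) ^ 0) | ((((a & a) & 1) & (1 | 1)) & (~ (~ 1))))
2. [xor_false →] ((a & a) ^ 0)  →  (a & a);  E = ((a & a) | ((((a & a) & 1) & (1 | 1)) & (~ (~ 1))))
3. [or_idem →] (1 | 1)  →  1;  E = ((a & a) | ((((a & a) & 1) & 1) & (~ (~ 1))))
4. [not_not →] (~ (~ 1))  →  1;  E = ((a & a) | ((((a & a) & 1) & 1) & 1))
5. [and_true →] ((a & a) & 1)  →  (a & a);  E = ((a & a) | (((a & a) & 1) & 1))
6. [and_true →] ((a & a) & 1)  →  (a & a);  E = ((a & a) | ((a & a) & 1))
7. [and_true →] ((a & a) & 1)  →  (a & a);  E = ((a & a) | (a & a))
8. [and_idem →] (a & a)  →  a;  E = (a | (a & a))
9. [and_idem →] (a & a)  →  a;  cost 3 ≤ 3, done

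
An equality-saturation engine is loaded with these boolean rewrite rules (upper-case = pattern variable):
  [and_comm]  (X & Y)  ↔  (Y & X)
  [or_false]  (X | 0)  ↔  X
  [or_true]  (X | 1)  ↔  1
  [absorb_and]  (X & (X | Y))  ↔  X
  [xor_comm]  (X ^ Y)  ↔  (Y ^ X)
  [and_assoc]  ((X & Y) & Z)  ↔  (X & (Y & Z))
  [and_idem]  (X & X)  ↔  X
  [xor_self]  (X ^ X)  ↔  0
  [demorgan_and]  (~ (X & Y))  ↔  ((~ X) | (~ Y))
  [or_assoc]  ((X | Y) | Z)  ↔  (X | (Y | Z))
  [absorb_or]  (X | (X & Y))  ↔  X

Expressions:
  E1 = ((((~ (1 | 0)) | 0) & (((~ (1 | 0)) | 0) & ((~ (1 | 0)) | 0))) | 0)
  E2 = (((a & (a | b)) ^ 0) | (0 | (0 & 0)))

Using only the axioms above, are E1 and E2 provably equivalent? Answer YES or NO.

NO

The axioms are sound identities: if E1 ↔* E2 then E1 and E2 evaluate identically under any assignment.
Under a=1, b=0: E1 evaluates to 0, E2 to 1. Distinct ⇒ no rewrite sequence connects them.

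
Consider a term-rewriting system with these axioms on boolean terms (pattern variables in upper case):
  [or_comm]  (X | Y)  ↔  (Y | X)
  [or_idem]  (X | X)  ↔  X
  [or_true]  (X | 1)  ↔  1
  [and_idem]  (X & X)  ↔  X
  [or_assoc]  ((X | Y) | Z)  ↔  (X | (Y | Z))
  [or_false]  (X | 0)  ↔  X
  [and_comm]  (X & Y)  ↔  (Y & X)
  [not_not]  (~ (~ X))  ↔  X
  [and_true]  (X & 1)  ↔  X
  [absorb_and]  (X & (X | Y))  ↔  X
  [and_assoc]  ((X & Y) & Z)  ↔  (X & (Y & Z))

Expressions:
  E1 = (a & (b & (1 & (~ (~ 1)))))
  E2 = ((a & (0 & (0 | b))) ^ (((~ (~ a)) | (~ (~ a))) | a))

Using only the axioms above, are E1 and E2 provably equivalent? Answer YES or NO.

NO

Every axiom is a valid identity, so a rewrite proof would force E1 and E2 to agree under every assignment.
At a=1, b=0: E1 = 0 but E2 = 1; they differ, so no derivation exists.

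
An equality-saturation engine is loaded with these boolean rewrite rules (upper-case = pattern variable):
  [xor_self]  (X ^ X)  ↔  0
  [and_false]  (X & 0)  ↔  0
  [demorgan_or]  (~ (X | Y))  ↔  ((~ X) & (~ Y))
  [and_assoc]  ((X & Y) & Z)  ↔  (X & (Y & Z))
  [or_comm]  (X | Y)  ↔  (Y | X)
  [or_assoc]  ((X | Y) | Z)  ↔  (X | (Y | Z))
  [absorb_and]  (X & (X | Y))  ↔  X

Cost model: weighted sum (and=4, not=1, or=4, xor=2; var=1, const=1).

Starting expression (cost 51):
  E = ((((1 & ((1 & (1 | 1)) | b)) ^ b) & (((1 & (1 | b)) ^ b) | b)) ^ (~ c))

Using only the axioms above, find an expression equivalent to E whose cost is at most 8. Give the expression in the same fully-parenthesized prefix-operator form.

((1 ^ b) ^ (~ c))   [cost 8]

1. [absorb_and →] (1 & (1 | 1))  →  1;  E = ((((1 & (1 | b)) ^ b) & (((1 & (1 | b)) ^ b) | b)) ^ (~ c))
2. [absorb_and →] (((1 & (1 | b)) ^ b) & (((1 & (1 | b)) ^ b) | b))  →  ((1 & (1 | b)) ^ b);  E = (((1 & (1 | b)) ^ b) ^ (~ c))
3. [absorb_and →] (1 & (1 | b))  →  1;  cost 8 ≤ 8, done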